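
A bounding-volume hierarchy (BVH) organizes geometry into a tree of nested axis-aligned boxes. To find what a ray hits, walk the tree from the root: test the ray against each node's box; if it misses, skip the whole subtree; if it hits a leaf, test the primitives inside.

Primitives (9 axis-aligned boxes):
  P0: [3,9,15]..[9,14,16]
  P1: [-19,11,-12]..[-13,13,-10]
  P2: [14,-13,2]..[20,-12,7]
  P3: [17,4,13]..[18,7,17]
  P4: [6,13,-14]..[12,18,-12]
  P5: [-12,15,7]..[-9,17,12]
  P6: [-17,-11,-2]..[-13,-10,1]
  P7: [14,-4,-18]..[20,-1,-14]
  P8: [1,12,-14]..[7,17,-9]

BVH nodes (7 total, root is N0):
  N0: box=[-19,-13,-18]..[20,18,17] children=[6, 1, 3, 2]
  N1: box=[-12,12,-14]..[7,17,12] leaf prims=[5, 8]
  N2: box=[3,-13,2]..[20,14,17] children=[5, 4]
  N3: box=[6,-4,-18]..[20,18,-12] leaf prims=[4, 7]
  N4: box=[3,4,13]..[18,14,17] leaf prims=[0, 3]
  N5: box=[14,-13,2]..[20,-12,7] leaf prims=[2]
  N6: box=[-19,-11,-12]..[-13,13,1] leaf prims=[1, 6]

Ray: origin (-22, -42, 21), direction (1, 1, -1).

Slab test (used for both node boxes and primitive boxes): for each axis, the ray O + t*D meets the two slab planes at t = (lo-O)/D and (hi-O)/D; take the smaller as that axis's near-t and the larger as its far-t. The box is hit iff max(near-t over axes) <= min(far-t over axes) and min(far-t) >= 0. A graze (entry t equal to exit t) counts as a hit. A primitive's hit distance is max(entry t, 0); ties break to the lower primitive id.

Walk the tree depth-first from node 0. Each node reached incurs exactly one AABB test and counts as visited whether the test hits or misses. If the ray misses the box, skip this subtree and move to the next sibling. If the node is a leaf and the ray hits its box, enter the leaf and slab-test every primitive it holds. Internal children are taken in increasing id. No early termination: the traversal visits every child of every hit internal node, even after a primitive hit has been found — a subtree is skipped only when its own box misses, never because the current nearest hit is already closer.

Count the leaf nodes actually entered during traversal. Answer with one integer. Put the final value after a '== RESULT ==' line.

Traverse from the root:
N0 x:[3,42] y:[29,60] z:[4,39] -> hit [29,39], descend [1, 2, 3, 6]
  N1 x:[10,29] y:[54,59] z:[9,35] -> miss, prune
  N2 x:[25,42] y:[29,56] z:[4,19] -> miss, prune
  N3 x:[28,42] y:[38,60] z:[33,39] -> hit [38,39] leaf, test {P4(miss), P7@t=38}
  N6 x:[3,9] y:[31,55] z:[20,33] -> miss, prune

Visited [0, 1, 2, 3, 6]. Tests: 5 box, 1 leaf. Nearest: P7.

== RESULT ==
1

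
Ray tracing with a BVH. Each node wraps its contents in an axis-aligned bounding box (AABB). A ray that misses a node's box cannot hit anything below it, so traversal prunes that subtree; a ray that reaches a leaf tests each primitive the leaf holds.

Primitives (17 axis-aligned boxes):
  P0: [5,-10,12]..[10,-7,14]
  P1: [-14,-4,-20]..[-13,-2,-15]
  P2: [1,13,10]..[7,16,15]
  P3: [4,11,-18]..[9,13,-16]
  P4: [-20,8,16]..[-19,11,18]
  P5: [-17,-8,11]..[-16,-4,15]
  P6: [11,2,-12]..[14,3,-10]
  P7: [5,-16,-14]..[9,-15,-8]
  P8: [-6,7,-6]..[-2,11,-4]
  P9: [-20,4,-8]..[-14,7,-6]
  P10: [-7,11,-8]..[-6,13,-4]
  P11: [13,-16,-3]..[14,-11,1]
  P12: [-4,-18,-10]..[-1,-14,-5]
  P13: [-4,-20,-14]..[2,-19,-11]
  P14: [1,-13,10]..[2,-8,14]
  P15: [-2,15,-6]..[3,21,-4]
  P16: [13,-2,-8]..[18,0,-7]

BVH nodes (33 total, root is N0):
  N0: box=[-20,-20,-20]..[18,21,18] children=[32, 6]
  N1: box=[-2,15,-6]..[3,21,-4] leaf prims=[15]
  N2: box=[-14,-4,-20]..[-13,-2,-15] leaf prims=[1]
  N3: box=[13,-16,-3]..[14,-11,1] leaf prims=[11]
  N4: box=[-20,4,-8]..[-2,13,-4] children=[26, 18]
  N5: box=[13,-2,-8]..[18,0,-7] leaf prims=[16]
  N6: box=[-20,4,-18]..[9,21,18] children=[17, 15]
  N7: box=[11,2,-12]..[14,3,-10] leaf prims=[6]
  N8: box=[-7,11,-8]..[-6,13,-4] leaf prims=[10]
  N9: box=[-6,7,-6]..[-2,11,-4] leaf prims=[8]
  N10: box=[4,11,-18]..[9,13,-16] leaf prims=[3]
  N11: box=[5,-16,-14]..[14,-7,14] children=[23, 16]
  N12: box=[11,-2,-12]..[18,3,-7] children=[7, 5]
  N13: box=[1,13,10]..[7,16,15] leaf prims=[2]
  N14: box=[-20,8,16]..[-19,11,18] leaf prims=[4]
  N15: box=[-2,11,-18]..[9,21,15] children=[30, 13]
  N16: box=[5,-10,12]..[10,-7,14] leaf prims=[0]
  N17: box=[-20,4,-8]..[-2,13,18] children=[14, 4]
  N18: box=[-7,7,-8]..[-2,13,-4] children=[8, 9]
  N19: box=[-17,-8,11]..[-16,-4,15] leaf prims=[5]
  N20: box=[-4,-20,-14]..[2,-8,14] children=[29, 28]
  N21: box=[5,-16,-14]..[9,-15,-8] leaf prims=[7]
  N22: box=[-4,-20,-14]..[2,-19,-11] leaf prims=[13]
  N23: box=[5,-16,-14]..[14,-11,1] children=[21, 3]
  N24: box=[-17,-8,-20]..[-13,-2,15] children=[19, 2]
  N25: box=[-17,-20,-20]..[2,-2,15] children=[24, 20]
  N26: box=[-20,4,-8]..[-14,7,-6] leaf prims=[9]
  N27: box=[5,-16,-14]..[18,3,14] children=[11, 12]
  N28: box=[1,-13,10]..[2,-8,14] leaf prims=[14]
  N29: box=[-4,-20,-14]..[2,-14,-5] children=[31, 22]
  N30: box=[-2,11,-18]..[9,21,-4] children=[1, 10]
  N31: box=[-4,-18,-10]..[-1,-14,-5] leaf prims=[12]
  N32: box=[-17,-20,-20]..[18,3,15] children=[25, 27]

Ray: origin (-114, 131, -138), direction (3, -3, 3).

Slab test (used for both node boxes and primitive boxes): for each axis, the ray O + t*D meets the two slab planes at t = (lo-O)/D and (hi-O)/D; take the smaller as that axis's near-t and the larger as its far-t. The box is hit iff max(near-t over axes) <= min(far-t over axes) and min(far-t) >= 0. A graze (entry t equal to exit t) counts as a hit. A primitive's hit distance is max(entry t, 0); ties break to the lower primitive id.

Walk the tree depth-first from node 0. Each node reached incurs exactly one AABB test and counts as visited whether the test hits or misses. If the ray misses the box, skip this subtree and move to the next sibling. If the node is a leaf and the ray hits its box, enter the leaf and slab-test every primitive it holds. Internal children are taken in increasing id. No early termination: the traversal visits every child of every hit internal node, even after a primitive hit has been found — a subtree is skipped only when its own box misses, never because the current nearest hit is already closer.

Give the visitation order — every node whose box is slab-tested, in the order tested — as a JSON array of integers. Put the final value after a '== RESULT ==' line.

Traverse from the root:
N0 x:[94/3,44] y:[110/3,151/3] z:[118/3,52] -> hit [118/3,44], descend [6, 32]
  N6 x:[94/3,41] y:[110/3,127/3] z:[40,52] -> hit [40,41], descend [15, 17]
    N15 x:[112/3,41] y:[110/3,40] z:[40,51] -> hit [40,40], descend [13, 30]
      N13 x:[115/3,121/3] y:[115/3,118/3] z:[148/3,51] -> miss, prune
      N30 x:[112/3,41] y:[110/3,40] z:[40,134/3] -> hit [40,40], descend [1, 10]
        N1 x:[112/3,39] y:[110/3,116/3] z:[44,134/3] -> miss, prune
        N10 x:[118/3,41] y:[118/3,40] z:[40,122/3] -> hit [40,40] leaf, test {P3@t=40}
    N17 x:[94/3,112/3] y:[118/3,127/3] z:[130/3,52] -> miss, prune
  N32 x:[97/3,44] y:[128/3,151/3] z:[118/3,51] -> hit [128/3,44], descend [25, 27]
    N25 x:[97/3,116/3] y:[133/3,151/3] z:[118/3,51] -> miss, prune
    N27 x:[119/3,44] y:[128/3,49] z:[124/3,152/3] -> hit [128/3,44], descend [11, 12]
      N11 x:[119/3,128/3] y:[46,49] z:[124/3,152/3] -> miss, prune
      N12 x:[125/3,44] y:[128/3,133/3] z:[42,131/3] -> hit [128/3,131/3], descend [5, 7]
        N5 x:[127/3,44] y:[131/3,133/3] z:[130/3,131/3] -> hit [131/3,131/3] leaf, test {P16@t=131/3}
        N7 x:[125/3,128/3] y:[128/3,43] z:[42,128/3] -> hit [128/3,128/3] leaf, test {P6@t=128/3}

order=[0, 6, 15, 13, 30, 1, 10, 17, 32, 25, 27, 11, 12, 5, 7]  |boxes|=15  |leaves|=3  hit=P3

== RESULT ==
[0, 6, 15, 13, 30, 1, 10, 17, 32, 25, 27, 11, 12, 5, 7]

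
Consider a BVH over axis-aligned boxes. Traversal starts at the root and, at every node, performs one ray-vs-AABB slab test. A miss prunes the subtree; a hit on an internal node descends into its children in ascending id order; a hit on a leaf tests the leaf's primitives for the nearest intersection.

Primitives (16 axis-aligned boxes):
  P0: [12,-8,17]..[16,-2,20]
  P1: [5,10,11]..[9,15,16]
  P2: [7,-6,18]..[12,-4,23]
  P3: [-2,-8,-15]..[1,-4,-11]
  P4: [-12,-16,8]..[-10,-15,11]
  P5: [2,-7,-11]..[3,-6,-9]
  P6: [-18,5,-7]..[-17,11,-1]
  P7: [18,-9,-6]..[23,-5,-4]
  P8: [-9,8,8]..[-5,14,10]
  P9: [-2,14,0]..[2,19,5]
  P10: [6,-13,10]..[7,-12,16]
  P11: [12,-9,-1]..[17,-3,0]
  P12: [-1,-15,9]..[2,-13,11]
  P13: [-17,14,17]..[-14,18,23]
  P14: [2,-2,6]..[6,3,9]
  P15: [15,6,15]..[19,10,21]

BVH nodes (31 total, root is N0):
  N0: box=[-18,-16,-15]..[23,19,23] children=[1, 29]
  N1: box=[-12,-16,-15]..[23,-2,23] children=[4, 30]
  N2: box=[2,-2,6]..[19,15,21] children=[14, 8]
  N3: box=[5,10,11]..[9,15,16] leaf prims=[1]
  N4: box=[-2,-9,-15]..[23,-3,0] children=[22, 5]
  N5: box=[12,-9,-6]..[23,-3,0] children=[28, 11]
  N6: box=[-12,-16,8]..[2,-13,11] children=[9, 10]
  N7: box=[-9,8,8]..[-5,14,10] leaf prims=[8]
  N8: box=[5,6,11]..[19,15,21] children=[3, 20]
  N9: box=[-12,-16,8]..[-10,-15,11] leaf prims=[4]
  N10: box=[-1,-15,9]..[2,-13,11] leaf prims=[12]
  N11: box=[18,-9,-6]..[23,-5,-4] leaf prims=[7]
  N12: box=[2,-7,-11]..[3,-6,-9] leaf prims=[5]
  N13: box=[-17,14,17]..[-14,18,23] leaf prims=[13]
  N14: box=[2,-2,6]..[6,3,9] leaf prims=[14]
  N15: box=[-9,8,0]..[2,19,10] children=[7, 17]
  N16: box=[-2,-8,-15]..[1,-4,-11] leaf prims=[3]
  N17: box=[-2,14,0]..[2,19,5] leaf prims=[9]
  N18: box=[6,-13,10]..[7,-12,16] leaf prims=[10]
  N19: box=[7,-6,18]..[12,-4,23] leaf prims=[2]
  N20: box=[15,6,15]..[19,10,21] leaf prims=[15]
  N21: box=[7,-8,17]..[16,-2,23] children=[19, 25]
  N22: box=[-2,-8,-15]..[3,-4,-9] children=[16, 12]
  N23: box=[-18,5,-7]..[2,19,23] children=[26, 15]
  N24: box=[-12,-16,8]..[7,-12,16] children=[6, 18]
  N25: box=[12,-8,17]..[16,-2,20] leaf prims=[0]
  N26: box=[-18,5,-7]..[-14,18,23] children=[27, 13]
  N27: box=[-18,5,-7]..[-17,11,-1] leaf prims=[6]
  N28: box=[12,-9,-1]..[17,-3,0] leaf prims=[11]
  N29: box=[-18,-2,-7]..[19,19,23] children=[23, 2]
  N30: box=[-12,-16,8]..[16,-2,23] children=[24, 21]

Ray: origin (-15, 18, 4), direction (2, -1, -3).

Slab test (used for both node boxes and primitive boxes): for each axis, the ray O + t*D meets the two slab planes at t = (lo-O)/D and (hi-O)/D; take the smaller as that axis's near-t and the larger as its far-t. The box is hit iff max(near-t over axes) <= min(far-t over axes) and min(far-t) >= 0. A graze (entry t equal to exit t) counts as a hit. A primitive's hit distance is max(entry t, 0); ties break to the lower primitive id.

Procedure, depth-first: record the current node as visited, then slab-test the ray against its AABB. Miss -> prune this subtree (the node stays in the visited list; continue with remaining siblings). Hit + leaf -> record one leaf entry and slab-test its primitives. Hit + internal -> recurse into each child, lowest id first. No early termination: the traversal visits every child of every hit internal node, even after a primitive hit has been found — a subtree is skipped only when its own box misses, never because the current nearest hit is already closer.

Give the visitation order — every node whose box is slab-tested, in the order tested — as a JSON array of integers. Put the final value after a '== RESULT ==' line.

Walk:
N0 x:[-3/2,19] y:[-1,34] z:[-19/3,19/3] -> hit [-1,19/3], descend [1, 29]
  N1 x:[3/2,19] y:[20,34] z:[-19/3,19/3] -> miss, prune
  N29 x:[-3/2,17] y:[-1,20] z:[-19/3,11/3] -> hit [-1,11/3], descend [2, 23]
    N2 x:[17/2,17] y:[3,20] z:[-17/3,-2/3] -> miss, prune
    N23 x:[-3/2,17/2] y:[-1,13] z:[-19/3,11/3] -> hit [-1,11/3], descend [15, 26]
      N15 x:[3,17/2] y:[-1,10] z:[-2,4/3] -> miss, prune
      N26 x:[-3/2,1/2] y:[0,13] z:[-19/3,11/3] -> hit [0,1/2], descend [13, 27]
        N13 x:[-1,1/2] y:[0,4] z:[-19/3,-13/3] -> miss, prune
        N27 x:[-3/2,-1] y:[7,13] z:[5/3,11/3] -> miss, prune

Visited [0, 1, 29, 2, 23, 15, 26, 13, 27]. Tests: 9 box, 0 leaf. Nearest: miss.

== RESULT ==
[0, 1, 29, 2, 23, 15, 26, 13, 27]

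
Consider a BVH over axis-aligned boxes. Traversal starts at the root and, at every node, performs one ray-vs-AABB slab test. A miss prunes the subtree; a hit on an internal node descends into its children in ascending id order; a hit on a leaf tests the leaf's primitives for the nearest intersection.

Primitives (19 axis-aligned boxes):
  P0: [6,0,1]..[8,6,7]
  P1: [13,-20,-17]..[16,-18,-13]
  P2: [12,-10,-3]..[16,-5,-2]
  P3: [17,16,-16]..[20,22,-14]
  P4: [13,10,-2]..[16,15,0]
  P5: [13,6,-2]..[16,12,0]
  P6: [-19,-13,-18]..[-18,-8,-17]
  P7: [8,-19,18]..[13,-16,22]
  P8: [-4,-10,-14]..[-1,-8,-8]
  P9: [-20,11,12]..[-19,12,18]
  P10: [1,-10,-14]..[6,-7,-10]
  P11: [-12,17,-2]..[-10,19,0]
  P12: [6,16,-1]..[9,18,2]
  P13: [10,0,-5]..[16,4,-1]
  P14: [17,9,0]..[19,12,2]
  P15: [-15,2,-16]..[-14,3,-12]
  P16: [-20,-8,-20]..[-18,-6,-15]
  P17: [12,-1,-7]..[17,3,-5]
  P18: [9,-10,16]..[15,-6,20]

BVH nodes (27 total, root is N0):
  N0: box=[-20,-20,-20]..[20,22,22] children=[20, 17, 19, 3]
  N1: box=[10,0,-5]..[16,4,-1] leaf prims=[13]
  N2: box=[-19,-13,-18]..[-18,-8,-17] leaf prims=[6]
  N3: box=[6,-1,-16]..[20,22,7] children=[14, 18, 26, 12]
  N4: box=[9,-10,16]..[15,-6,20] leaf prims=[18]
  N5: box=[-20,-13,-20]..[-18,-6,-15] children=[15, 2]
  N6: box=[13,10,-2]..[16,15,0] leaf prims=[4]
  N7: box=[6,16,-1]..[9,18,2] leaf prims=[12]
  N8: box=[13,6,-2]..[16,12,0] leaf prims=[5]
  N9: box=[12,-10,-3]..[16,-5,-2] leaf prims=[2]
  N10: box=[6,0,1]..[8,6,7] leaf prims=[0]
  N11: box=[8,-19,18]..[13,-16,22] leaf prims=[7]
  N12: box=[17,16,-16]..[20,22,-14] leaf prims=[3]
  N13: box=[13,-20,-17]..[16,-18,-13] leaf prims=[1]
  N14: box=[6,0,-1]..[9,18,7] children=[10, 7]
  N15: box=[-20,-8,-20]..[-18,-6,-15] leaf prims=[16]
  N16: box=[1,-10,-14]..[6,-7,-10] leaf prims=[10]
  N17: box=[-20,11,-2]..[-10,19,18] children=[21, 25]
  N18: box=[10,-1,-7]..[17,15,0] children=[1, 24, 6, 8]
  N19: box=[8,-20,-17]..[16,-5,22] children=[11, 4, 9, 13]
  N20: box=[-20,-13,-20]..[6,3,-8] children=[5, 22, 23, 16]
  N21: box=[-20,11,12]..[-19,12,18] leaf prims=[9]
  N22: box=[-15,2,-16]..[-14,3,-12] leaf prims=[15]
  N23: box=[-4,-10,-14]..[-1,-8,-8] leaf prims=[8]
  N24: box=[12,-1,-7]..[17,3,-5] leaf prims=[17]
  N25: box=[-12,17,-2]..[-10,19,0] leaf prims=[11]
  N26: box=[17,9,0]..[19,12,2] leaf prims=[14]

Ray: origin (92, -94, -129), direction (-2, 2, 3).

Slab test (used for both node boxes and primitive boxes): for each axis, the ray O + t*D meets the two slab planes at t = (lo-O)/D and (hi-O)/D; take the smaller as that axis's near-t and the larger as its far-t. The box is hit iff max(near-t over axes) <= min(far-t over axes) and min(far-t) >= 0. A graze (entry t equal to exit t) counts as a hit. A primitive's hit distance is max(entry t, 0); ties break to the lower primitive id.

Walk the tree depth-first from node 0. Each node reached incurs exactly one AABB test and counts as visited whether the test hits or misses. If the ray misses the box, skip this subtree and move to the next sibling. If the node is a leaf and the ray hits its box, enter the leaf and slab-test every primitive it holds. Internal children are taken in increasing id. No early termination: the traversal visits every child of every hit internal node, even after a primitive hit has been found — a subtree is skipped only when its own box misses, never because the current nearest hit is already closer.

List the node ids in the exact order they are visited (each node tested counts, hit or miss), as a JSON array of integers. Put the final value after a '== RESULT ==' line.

Traverse from the root:
N0 x:[36,56] y:[37,58] z:[109/3,151/3] -> hit [37,151/3], descend [3, 17, 19, 20]
  N3 x:[36,43] y:[93/2,58] z:[113/3,136/3] -> miss, prune
  N17 x:[51,56] y:[105/2,113/2] z:[127/3,49] -> miss, prune
  N19 x:[38,42] y:[37,89/2] z:[112/3,151/3] -> hit [38,42], descend [4, 9, 11, 13]
    N4 x:[77/2,83/2] y:[42,44] z:[145/3,149/3] -> miss, prune
    N9 x:[38,40] y:[42,89/2] z:[42,127/3] -> miss, prune
    N11 x:[79/2,42] y:[75/2,39] z:[49,151/3] -> miss, prune
    N13 x:[38,79/2] y:[37,38] z:[112/3,116/3] -> hit [38,38] leaf, test {P1@t=38}
  N20 x:[43,56] y:[81/2,97/2] z:[109/3,121/3] -> miss, prune

9 AABB tests over nodes [0, 3, 17, 19, 4, 9, 11, 13, 20]; 1 leaf entered; closest P1.

== RESULT ==
[0, 3, 17, 19, 4, 9, 11, 13, 20]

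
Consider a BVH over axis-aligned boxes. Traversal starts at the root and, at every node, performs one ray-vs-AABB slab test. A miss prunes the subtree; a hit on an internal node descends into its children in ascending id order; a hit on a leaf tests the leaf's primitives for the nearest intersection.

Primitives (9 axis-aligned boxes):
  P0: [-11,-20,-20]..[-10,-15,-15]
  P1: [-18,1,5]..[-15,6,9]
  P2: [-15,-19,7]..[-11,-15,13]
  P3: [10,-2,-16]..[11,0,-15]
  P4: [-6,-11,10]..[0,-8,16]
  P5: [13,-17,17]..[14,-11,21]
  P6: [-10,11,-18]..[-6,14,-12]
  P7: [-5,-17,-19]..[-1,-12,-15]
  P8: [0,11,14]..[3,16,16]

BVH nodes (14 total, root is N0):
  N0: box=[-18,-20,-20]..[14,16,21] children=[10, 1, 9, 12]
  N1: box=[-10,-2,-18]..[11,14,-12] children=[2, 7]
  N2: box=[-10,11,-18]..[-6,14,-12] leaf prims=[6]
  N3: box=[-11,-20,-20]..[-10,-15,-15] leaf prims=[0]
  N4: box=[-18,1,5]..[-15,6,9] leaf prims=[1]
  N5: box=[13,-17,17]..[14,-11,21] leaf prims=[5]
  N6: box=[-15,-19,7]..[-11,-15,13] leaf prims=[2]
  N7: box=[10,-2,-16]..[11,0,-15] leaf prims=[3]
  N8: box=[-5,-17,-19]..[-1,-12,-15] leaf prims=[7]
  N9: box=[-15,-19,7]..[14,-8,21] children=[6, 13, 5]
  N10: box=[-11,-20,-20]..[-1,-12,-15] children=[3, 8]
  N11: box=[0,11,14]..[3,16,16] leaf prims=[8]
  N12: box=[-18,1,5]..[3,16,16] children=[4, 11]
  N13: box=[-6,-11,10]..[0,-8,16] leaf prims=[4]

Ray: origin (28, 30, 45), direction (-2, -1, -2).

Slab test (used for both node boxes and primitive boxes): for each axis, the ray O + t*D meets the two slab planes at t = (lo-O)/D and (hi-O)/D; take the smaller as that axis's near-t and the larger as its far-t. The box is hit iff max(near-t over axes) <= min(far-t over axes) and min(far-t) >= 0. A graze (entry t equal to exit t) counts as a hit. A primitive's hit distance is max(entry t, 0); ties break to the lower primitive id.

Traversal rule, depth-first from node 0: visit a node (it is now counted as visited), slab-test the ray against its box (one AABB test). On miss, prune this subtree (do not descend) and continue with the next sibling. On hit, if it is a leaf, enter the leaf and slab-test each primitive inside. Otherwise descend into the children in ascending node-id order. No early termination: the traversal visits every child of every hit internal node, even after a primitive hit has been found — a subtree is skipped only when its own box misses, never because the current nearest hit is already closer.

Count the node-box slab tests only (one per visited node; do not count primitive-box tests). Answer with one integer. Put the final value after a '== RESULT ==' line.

Walk:
N0 x:[7,23] y:[14,50] z:[12,65/2] -> hit [14,23], descend [1, 9, 10, 12]
  N1 x:[17/2,19] y:[16,32] z:[57/2,63/2] -> miss, prune
  N9 x:[7,43/2] y:[38,49] z:[12,19] -> miss, prune
  N10 x:[29/2,39/2] y:[42,50] z:[30,65/2] -> miss, prune
  N12 x:[25/2,23] y:[14,29] z:[29/2,20] -> hit [29/2,20], descend [4, 11]
    N4 x:[43/2,23] y:[24,29] z:[18,20] -> miss, prune
    N11 x:[25/2,14] y:[14,19] z:[29/2,31/2] -> miss, prune

Visited [0, 1, 9, 10, 12, 4, 11]. Tests: 7 box, 0 leaf. Nearest: miss.

== RESULT ==
7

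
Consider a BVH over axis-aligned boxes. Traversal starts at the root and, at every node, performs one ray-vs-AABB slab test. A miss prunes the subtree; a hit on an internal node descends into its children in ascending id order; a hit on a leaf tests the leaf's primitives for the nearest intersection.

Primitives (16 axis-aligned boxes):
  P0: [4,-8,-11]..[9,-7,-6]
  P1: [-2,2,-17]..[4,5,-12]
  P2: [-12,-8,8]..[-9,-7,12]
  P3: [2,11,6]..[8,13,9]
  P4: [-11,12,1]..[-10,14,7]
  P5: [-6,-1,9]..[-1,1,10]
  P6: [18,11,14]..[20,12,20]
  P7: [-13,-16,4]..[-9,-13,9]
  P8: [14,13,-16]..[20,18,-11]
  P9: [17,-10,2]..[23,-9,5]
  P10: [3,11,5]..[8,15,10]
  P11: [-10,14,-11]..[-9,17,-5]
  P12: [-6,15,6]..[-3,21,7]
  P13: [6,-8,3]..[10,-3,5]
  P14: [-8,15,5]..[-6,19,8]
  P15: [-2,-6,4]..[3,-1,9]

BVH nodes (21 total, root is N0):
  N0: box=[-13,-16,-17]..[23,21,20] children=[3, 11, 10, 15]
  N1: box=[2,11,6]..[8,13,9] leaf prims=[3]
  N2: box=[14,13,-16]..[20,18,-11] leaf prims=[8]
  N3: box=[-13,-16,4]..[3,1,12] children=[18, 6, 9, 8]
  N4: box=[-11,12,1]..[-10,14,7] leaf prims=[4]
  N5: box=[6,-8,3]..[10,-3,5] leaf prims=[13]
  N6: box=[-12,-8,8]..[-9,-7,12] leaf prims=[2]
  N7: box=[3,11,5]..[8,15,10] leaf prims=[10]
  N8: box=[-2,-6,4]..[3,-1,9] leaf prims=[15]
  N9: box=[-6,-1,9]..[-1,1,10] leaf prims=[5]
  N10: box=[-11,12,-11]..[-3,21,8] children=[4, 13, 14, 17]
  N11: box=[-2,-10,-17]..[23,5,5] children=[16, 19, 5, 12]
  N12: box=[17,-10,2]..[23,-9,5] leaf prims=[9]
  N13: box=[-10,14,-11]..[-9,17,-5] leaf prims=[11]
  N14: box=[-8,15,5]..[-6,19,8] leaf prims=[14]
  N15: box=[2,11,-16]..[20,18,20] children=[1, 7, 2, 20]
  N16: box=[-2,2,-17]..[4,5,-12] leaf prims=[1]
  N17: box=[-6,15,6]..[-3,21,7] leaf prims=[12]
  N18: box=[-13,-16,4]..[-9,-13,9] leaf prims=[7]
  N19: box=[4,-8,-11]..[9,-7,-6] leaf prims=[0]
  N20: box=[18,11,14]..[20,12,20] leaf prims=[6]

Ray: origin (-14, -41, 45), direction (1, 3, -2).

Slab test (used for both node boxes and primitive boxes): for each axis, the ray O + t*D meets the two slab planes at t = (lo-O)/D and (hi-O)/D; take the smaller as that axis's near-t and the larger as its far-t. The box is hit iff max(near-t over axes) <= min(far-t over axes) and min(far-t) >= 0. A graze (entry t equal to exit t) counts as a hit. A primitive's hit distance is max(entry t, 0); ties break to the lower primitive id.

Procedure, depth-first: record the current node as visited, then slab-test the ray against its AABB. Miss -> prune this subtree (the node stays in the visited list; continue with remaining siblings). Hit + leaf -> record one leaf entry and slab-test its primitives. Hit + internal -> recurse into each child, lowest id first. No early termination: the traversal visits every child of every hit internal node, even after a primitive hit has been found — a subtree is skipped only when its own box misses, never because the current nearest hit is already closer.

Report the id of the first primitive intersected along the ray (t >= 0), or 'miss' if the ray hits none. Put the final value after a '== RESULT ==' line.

Walk:
N0 x:[1,37] y:[25/3,62/3] z:[25/2,31] -> hit [25/2,62/3], descend [3, 10, 11, 15]
  N3 x:[1,17] y:[25/3,14] z:[33/2,41/2] -> miss, prune
  N10 x:[3,11] y:[53/3,62/3] z:[37/2,28] -> miss, prune
  N11 x:[12,37] y:[31/3,46/3] z:[20,31] -> miss, prune
  N15 x:[16,34] y:[52/3,59/3] z:[25/2,61/2] -> hit [52/3,59/3], descend [1, 2, 7, 20]
    N1 x:[16,22] y:[52/3,18] z:[18,39/2] -> hit [18,18] leaf, test {P3@t=18}
    N2 x:[28,34] y:[18,59/3] z:[28,61/2] -> miss, prune
    N7 x:[17,22] y:[52/3,56/3] z:[35/2,20] -> hit [35/2,56/3] leaf, test {P10@t=35/2}
    N20 x:[32,34] y:[52/3,53/3] z:[25/2,31/2] -> miss, prune

Visited [0, 3, 10, 11, 15, 1, 2, 7, 20]. Tests: 9 box, 2 leaf. Nearest: P10.

== RESULT ==
10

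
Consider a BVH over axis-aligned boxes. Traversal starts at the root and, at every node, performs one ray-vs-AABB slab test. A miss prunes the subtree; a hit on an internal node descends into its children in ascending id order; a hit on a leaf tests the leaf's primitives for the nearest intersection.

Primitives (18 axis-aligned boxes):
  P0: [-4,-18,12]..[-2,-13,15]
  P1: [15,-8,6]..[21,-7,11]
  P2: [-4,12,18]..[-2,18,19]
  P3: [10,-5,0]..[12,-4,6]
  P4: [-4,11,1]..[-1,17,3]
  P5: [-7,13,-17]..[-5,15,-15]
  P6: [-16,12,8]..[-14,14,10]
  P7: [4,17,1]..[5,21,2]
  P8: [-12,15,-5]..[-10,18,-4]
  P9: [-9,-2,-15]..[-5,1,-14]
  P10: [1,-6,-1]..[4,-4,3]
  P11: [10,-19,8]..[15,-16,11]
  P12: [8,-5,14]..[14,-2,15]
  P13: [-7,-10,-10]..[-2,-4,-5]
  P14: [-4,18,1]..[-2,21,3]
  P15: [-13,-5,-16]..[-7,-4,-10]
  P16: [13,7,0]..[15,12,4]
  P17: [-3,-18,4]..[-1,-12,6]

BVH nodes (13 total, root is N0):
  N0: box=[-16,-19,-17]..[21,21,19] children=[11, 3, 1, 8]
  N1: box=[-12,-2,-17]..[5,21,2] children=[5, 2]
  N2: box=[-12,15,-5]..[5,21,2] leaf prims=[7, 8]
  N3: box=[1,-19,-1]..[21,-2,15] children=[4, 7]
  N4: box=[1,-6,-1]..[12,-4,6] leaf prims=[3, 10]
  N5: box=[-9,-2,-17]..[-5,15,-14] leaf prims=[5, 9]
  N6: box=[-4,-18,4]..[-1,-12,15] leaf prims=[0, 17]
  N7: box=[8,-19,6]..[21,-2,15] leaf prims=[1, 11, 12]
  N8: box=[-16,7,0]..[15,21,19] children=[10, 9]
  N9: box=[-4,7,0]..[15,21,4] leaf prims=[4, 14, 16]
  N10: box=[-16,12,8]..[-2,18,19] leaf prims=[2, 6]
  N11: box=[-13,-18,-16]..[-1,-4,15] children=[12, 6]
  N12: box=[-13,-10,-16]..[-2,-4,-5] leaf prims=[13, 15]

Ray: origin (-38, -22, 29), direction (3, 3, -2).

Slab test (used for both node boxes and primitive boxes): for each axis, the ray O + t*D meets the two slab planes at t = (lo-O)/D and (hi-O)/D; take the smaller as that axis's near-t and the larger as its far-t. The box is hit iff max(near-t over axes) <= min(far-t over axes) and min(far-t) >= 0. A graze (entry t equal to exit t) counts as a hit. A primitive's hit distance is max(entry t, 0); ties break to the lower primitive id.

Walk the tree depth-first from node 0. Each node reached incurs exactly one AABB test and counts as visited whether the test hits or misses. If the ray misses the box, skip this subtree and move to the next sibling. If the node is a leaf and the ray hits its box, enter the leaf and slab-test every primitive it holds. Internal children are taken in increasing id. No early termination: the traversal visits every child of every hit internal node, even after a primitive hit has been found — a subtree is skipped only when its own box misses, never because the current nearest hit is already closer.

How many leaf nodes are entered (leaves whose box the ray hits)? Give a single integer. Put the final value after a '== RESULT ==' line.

Walk:
N0 x:[22/3,59/3] y:[1,43/3] z:[5,23] -> hit [22/3,43/3], descend [1, 3, 8, 11]
  N1 x:[26/3,43/3] y:[20/3,43/3] z:[27/2,23] -> hit [27/2,43/3], descend [2, 5]
    N2 x:[26/3,43/3] y:[37/3,43/3] z:[27/2,17] -> hit [27/2,43/3] leaf, test {P7@t=14, P8(miss)}
    N5 x:[29/3,11] y:[20/3,37/3] z:[43/2,23] -> miss, prune
  N3 x:[13,59/3] y:[1,20/3] z:[7,15] -> miss, prune
  N8 x:[22/3,53/3] y:[29/3,43/3] z:[5,29/2] -> hit [29/3,43/3], descend [9, 10]
    N9 x:[34/3,53/3] y:[29/3,43/3] z:[25/2,29/2] -> hit [25/2,43/3] leaf, test {P4(miss), P14(miss), P16(miss)}
    N10 x:[22/3,12] y:[34/3,40/3] z:[5,21/2] -> miss, prune
  N11 x:[25/3,37/3] y:[4/3,6] z:[7,45/2] -> miss, prune

9 AABB tests over nodes [0, 1, 2, 5, 3, 8, 9, 10, 11]; 2 leaves entered; closest P7.

== RESULT ==
2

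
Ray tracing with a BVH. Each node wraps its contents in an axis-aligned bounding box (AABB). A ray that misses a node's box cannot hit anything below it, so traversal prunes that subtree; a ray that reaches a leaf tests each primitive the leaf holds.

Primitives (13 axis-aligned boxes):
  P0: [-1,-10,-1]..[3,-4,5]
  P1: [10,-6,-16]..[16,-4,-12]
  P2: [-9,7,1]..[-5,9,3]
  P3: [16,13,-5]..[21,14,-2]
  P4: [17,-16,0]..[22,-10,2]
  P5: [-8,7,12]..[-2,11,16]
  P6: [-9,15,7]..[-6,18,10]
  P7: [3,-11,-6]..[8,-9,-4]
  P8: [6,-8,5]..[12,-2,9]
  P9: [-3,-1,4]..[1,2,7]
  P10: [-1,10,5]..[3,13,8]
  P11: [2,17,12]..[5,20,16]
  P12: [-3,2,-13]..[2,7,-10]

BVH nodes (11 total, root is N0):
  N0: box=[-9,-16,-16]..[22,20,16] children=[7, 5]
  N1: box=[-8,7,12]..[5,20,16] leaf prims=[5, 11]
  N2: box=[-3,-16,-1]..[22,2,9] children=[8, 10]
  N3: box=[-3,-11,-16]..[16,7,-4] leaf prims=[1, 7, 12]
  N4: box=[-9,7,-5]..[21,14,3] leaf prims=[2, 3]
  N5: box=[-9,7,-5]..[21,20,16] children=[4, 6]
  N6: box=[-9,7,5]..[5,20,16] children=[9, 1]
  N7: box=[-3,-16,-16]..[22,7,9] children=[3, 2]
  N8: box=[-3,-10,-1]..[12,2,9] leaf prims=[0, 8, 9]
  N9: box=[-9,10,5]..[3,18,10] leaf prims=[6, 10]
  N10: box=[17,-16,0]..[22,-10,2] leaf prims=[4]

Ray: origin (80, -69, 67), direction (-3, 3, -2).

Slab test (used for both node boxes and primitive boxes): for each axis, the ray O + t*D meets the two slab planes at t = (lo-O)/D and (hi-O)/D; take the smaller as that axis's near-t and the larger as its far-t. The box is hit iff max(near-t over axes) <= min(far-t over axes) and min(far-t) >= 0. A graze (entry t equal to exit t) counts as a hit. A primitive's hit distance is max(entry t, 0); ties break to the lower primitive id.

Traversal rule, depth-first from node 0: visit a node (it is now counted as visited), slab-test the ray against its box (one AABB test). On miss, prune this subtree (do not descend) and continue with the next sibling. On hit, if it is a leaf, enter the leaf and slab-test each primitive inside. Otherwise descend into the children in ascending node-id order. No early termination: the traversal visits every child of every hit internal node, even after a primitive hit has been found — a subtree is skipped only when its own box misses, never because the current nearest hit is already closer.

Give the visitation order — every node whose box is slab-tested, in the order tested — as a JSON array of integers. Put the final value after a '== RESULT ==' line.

Trace the traversal:
N0 x:[58/3,89/3] y:[53/3,89/3] z:[51/2,83/2] -> hit [51/2,89/3], descend [5, 7]
  N5 x:[59/3,89/3] y:[76/3,89/3] z:[51/2,36] -> hit [51/2,89/3], descend [4, 6]
    N4 x:[59/3,89/3] y:[76/3,83/3] z:[32,36] -> miss, prune
    N6 x:[25,89/3] y:[76/3,89/3] z:[51/2,31] -> hit [51/2,89/3], descend [1, 9]
      N1 x:[25,88/3] y:[76/3,89/3] z:[51/2,55/2] -> hit [51/2,55/2] leaf, test {P5(miss), P11(miss)}
      N9 x:[77/3,89/3] y:[79/3,29] z:[57/2,31] -> hit [57/2,29] leaf, test {P6@t=86/3, P10(miss)}
  N7 x:[58/3,83/3] y:[53/3,76/3] z:[29,83/2] -> miss, prune

7 AABB tests over nodes [0, 5, 4, 6, 1, 9, 7]; 2 leaves entered; closest P6.

== RESULT ==
[0, 5, 4, 6, 1, 9, 7]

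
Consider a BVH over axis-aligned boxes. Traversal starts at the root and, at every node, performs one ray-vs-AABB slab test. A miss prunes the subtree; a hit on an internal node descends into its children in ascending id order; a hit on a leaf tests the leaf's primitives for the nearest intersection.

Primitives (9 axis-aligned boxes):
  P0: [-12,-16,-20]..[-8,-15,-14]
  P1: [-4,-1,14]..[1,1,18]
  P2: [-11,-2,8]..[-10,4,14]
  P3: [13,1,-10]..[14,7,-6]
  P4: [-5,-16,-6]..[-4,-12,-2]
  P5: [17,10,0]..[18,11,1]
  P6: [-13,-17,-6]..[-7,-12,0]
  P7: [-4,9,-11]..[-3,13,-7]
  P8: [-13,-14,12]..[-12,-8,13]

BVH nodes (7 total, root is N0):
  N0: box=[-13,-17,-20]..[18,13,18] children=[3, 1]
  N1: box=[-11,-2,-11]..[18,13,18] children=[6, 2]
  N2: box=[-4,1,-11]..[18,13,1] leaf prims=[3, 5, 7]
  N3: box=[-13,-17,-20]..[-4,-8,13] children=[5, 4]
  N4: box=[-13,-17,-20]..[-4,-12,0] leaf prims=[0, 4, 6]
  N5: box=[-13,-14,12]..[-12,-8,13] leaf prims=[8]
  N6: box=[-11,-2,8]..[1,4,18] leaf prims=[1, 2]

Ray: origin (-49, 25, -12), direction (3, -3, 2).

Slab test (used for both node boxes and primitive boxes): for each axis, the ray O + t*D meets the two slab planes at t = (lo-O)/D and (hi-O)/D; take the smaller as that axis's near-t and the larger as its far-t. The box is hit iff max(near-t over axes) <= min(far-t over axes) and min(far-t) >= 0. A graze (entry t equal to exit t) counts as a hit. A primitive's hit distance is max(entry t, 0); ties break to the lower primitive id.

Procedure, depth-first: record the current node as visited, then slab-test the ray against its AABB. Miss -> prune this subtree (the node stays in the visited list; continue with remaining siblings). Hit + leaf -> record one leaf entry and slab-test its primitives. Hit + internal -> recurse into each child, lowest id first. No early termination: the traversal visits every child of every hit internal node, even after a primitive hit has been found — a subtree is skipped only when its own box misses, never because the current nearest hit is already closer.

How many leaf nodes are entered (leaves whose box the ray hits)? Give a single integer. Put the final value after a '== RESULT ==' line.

Trace the traversal:
N0 x:[12,67/3] y:[4,14] z:[-4,15] -> hit [12,14], descend [1, 3]
  N1 x:[38/3,67/3] y:[4,9] z:[1/2,15] -> miss, prune
  N3 x:[12,15] y:[11,14] z:[-4,25/2] -> hit [12,25/2], descend [4, 5]
    N4 x:[12,15] y:[37/3,14] z:[-4,6] -> miss, prune
    N5 x:[12,37/3] y:[11,13] z:[12,25/2] -> hit [12,37/3] leaf, test {P8@t=12}

order=[0, 1, 3, 4, 5]  |boxes|=5  |leaves|=1  hit=P8

== RESULT ==
1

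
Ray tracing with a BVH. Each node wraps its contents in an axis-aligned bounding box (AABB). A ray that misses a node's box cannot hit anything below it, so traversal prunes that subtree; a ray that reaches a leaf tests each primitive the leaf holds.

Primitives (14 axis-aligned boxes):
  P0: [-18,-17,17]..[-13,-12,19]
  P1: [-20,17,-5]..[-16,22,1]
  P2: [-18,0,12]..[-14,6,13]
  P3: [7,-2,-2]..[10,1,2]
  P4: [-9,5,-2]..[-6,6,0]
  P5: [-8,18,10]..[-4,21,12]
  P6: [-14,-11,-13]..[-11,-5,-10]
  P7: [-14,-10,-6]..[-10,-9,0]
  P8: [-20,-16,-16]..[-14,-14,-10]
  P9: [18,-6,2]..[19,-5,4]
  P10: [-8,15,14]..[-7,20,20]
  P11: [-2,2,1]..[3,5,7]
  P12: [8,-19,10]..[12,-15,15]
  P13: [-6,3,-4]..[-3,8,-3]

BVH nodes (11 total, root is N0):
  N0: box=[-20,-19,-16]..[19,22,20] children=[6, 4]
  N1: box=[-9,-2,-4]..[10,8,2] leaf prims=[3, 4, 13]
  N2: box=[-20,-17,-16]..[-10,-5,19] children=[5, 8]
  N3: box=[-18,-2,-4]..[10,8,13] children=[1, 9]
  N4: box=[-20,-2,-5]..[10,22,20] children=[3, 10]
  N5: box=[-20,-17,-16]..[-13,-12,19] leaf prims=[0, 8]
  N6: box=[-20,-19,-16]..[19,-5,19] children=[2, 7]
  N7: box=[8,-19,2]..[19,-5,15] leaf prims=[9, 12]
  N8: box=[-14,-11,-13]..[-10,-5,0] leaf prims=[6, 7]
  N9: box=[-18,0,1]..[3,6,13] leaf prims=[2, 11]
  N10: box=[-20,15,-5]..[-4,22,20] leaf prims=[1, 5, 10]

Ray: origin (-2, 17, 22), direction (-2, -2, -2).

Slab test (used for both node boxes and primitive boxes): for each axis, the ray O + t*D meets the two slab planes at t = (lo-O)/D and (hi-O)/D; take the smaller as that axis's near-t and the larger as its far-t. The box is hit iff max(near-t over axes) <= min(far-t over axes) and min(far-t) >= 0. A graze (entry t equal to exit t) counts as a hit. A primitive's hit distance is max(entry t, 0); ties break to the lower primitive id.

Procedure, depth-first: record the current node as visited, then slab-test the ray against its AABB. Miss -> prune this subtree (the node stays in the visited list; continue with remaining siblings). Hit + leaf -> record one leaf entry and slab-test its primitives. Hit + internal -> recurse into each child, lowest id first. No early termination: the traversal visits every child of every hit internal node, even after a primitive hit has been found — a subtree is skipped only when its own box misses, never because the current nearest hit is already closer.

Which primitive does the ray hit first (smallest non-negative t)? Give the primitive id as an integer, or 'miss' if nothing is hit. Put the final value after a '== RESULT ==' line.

Traverse from the root:
N0 x:[-21/2,9] y:[-5/2,18] z:[1,19] -> hit [1,9], descend [4, 6]
  N4 x:[-6,9] y:[-5/2,19/2] z:[1,27/2] -> hit [1,9], descend [3, 10]
    N3 x:[-6,8] y:[9/2,19/2] z:[9/2,13] -> hit [9/2,8], descend [1, 9]
      N1 x:[-6,7/2] y:[9/2,19/2] z:[10,13] -> miss, prune
      N9 x:[-5/2,8] y:[11/2,17/2] z:[9/2,21/2] -> hit [11/2,8] leaf, test {P2(miss), P11(miss)}
    N10 x:[1,9] y:[-5/2,1] z:[1,27/2] -> hit [1,1] leaf, test {P1(miss), P5(miss), P10(miss)}
  N6 x:[-21/2,9] y:[11,18] z:[3/2,19] -> miss, prune

7 AABB tests over nodes [0, 4, 3, 1, 9, 10, 6]; 2 leaves entered; closest miss.

== RESULT ==
miss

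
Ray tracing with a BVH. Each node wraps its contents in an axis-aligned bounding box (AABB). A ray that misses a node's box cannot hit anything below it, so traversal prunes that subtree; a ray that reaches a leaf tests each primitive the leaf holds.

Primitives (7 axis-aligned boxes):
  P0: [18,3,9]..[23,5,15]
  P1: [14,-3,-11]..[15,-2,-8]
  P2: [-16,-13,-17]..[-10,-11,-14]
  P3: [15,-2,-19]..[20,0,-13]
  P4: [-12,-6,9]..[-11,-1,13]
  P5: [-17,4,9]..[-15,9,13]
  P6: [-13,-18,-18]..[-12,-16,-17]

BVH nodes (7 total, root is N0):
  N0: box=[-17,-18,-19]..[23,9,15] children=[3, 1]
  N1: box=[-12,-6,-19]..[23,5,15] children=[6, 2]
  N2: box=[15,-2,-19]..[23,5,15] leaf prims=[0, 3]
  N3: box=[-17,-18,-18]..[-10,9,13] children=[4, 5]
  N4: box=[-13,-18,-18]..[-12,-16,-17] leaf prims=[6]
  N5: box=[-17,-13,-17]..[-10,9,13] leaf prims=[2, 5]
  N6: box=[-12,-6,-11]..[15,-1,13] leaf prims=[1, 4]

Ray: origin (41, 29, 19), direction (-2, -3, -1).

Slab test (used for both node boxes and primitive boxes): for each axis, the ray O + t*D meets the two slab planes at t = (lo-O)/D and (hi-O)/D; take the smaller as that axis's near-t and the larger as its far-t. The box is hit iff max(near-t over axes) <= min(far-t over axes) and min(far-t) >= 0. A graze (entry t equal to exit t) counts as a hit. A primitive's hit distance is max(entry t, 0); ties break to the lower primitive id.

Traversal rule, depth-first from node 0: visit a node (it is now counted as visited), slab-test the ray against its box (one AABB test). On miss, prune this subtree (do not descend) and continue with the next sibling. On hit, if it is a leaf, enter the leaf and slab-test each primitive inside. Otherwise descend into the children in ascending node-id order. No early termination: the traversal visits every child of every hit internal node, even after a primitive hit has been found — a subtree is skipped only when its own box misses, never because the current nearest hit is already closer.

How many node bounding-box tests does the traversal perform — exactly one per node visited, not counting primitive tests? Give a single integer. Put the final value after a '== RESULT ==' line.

Traverse from the root:
N0 x:[9,29] y:[20/3,47/3] z:[4,38] -> hit [9,47/3], descend [1, 3]
  N1 x:[9,53/2] y:[8,35/3] z:[4,38] -> hit [9,35/3], descend [2, 6]
    N2 x:[9,13] y:[8,31/3] z:[4,38] -> hit [9,31/3] leaf, test {P0(miss), P3(miss)}
    N6 x:[13,53/2] y:[10,35/3] z:[6,30] -> miss, prune
  N3 x:[51/2,29] y:[20/3,47/3] z:[6,37] -> miss, prune

Summary -> nodes [0, 1, 2, 6, 3]; box-tests=5; leaf-entries=1; first=miss

== RESULT ==
5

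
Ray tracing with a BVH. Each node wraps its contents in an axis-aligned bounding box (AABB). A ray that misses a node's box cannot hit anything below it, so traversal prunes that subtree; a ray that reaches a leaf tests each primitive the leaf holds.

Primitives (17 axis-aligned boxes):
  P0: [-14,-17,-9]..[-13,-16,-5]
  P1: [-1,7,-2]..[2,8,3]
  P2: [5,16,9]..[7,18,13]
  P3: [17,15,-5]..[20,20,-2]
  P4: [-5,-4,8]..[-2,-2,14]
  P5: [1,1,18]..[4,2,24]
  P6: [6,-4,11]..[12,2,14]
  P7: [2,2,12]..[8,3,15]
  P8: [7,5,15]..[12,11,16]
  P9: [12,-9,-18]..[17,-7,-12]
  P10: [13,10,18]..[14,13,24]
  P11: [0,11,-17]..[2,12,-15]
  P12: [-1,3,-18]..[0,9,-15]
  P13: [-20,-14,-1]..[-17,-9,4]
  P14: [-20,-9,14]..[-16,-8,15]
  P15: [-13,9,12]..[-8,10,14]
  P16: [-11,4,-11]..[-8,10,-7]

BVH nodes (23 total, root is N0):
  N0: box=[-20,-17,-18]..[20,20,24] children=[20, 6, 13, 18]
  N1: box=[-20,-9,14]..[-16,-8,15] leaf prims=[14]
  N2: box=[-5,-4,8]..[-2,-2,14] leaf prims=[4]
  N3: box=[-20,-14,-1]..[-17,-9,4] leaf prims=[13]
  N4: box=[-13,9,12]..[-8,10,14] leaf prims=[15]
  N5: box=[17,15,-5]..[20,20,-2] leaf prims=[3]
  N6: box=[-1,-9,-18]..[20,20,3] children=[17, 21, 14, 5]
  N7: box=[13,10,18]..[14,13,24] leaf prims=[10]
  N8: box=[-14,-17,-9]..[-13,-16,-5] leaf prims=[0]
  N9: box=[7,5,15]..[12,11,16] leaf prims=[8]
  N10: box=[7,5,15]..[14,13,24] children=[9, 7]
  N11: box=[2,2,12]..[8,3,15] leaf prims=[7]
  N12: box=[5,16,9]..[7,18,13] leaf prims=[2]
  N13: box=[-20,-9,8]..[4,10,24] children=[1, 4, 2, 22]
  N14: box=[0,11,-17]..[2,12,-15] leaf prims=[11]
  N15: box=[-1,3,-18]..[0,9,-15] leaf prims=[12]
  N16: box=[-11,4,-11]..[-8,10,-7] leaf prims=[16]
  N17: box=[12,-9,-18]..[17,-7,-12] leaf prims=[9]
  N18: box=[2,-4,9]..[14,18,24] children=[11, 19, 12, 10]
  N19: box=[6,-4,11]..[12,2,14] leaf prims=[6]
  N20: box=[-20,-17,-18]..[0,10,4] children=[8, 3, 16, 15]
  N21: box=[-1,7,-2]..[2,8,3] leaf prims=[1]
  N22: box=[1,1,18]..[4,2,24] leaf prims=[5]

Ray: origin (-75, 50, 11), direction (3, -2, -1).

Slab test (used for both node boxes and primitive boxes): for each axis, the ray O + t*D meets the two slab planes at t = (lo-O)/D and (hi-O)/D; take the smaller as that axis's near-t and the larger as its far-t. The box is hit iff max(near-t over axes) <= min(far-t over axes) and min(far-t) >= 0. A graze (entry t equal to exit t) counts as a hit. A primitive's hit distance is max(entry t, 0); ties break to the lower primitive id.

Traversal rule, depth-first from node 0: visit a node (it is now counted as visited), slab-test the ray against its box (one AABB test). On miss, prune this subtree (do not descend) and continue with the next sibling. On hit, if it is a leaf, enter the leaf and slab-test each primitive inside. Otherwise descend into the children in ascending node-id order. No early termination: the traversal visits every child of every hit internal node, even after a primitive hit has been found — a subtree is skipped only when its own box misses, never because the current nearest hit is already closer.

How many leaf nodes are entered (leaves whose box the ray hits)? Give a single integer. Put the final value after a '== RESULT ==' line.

Traverse from the root:
N0 x:[55/3,95/3] y:[15,67/2] z:[-13,29] -> hit [55/3,29], descend [6, 13, 18, 20]
  N6 x:[74/3,95/3] y:[15,59/2] z:[8,29] -> hit [74/3,29], descend [5, 14, 17, 21]
    N5 x:[92/3,95/3] y:[15,35/2] z:[13,16] -> miss, prune
    N14 x:[25,77/3] y:[19,39/2] z:[26,28] -> miss, prune
    N17 x:[29,92/3] y:[57/2,59/2] z:[23,29] -> hit [29,29] leaf, test {P9@t=29}
    N21 x:[74/3,77/3] y:[21,43/2] z:[8,13] -> miss, prune
  N13 x:[55/3,79/3] y:[20,59/2] z:[-13,3] -> miss, prune
  N18 x:[77/3,89/3] y:[16,27] z:[-13,2] -> miss, prune
  N20 x:[55/3,25] y:[20,67/2] z:[7,29] -> hit [20,25], descend [3, 8, 15, 16]
    N3 x:[55/3,58/3] y:[59/2,32] z:[7,12] -> miss, prune
    N8 x:[61/3,62/3] y:[33,67/2] z:[16,20] -> miss, prune
    N15 x:[74/3,25] y:[41/2,47/2] z:[26,29] -> miss, prune
    N16 x:[64/3,67/3] y:[20,23] z:[18,22] -> hit [64/3,22] leaf, test {P16@t=64/3}

order=[0, 6, 5, 14, 17, 21, 13, 18, 20, 3, 8, 15, 16]  |boxes|=13  |leaves|=2  hit=P16

== RESULT ==
2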